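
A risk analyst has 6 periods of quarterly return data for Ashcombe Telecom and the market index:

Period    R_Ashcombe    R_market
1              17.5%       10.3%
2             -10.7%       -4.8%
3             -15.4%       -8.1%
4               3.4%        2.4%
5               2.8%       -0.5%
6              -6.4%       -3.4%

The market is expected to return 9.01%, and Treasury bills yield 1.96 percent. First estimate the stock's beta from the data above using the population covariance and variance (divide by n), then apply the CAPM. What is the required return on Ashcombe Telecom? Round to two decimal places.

14.71%

Mean R_i = (17.5 − 10.7 − 15.4 + 3.4 + 2.8 − 6.4) / 6 = -1.4667%
Mean R_m = (10.3 − 4.8 − 8.1 + 2.4 − 0.5 − 3.4) / 6 = -0.6833%
Σ(R_i − R̄_i)(R_m − R̄_m) = 378.8567  ⇒  Cov = 378.8567 / 6 = 63.1428
Σ(R_m − R̄_m)² = 209.5083  ⇒  Var(R_m) = 209.5083 / 6 = 34.9181
β = Cov / Var(R_m) = 63.1428 / 34.9181 = 1.8083
MRP = 9.01% − 1.96% = 7.05%
E(R) = R_f + β × MRP = 1.96% + 1.8083 × 7.05% = 14.71%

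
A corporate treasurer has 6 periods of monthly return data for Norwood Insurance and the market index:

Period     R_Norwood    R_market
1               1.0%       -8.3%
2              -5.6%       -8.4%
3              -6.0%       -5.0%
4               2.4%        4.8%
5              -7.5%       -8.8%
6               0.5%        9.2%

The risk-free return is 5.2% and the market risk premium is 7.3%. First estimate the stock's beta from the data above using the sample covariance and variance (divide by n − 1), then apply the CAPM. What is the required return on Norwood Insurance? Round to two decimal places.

7.82%

Mean R_i = (1.0 − 5.6 − 6.0 + 2.4 − 7.5 + 0.5) / 6 = -2.5333%
Mean R_m = (-8.3 − 8.4 − 5.0 + 4.8 − 8.8 + 9.2) / 6 = -2.7500%
Σ(R_i − R̄_i)(R_m − R̄_m) = 109.0600  ⇒  Cov = 109.0600 / 5 = 21.8120
Σ(R_m − R̄_m)² = 304.1950  ⇒  Var(R_m) = 304.1950 / 5 = 60.8390
β = Cov / Var(R_m) = 21.8120 / 60.8390 = 0.3585
E(R) = R_f + β × MRP = 5.2% + 0.3585 × 7.3% = 7.82%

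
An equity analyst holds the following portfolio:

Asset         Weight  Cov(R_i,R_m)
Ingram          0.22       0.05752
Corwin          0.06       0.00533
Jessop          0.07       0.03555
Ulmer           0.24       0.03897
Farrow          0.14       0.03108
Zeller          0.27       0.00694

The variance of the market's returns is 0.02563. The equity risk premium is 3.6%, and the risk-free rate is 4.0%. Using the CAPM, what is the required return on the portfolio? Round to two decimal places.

8.36%

β_Ingram = 0.05752 / 0.02563 = 2.2442
β_Corwin = 0.00533 / 0.02563 = 0.2080
β_Jessop = 0.03555 / 0.02563 = 1.3870
β_Ulmer = 0.03897 / 0.02563 = 1.5205
β_Farrow = 0.03108 / 0.02563 = 1.2126
β_Zeller = 0.00694 / 0.02563 = 0.2708
β_P = Σ w_i β_i = 0.22×2.2442 + 0.06×0.2080 + 0.07×1.3870 + 0.24×1.5205 + 0.14×1.2126 + 0.27×0.2708 = 1.2111
E(R_P) = R_f + β_P × MRP = 4.0% + 1.2111 × 3.6% = 8.36%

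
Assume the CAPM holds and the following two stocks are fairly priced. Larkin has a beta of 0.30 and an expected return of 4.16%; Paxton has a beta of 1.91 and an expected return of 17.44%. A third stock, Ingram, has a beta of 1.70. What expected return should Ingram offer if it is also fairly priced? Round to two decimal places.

15.71%

MRP (SML slope) = (17.44% − 4.16%) / (1.91 − 0.30) = 13.28% / 1.61 = 8.2484%
R_f (intercept) = 4.16% − 0.30 × 8.2484% = 1.6855%
E(R_Ingram) = R_f + β × MRP = 1.6855% + 1.70 × 8.2484% = 15.71%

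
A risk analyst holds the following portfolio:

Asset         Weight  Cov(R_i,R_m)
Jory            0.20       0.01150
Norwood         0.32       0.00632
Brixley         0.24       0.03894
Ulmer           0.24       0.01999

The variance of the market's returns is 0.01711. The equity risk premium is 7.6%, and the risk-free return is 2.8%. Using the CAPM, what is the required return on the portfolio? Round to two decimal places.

11.00%

β_Jory = 0.01150 / 0.01711 = 0.6721
β_Norwood = 0.00632 / 0.01711 = 0.3694
β_Brixley = 0.03894 / 0.01711 = 2.2759
β_Ulmer = 0.01999 / 0.01711 = 1.1683
β_P = Σ w_i β_i = 0.20×0.6721 + 0.32×0.3694 + 0.24×2.2759 + 0.24×1.1683 = 1.0792
E(R_P) = R_f + β_P × MRP = 2.8% + 1.0792 × 7.6% = 11.00%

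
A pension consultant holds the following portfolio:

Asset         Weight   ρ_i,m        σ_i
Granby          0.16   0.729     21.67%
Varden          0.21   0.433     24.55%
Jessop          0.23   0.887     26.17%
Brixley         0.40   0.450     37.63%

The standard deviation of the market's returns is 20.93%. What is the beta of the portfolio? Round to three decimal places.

β_Granby = 0.729 × 21.67% / 20.93% = 0.7548
β_Varden = 0.433 × 24.55% / 20.93% = 0.5079
β_Jessop = 0.887 × 26.17% / 20.93% = 1.1091
β_Brixley = 0.450 × 37.63% / 20.93% = 0.8091
β_P = Σ w_i β_i = 0.16×0.7548 + 0.21×0.5079 + 0.23×1.1091 + 0.40×0.8091 = 0.8062

0.806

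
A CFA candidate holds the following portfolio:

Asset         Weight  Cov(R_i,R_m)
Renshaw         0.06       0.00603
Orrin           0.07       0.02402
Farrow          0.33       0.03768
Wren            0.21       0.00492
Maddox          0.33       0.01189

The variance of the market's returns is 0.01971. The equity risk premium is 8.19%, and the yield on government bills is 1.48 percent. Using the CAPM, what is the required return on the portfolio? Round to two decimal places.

β_Renshaw = 0.00603 / 0.01971 = 0.3059
β_Orrin = 0.02402 / 0.01971 = 1.2187
β_Farrow = 0.03768 / 0.01971 = 1.9117
β_Wren = 0.00492 / 0.01971 = 0.2496
β_Maddox = 0.01189 / 0.01971 = 0.6032
β_P = Σ w_i β_i = 0.06×0.3059 + 0.07×1.2187 + 0.33×1.9117 + 0.21×0.2496 + 0.33×0.6032 = 0.9860
E(R_P) = R_f + β_P × MRP = 1.48% + 0.9860 × 8.19% = 9.56%

9.56%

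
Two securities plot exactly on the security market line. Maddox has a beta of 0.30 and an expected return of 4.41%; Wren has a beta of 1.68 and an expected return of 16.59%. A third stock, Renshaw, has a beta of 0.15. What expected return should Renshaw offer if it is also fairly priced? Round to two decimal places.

MRP (SML slope) = (16.59% − 4.41%) / (1.68 − 0.30) = 12.18% / 1.38 = 8.8261%
R_f (intercept) = 4.41% − 0.30 × 8.8261% = 1.7622%
E(R_Renshaw) = R_f + β × MRP = 1.7622% + 0.15 × 8.8261% = 3.09%

3.09%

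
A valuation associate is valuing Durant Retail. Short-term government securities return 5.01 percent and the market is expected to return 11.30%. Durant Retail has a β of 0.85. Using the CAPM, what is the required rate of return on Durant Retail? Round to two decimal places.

10.36%

Market risk premium = E(R_m) − R_f = 11.30% − 5.01% = 6.29%
E(R) = R_f + β × MRP = 5.01% + 0.85 × 6.29% = 10.36%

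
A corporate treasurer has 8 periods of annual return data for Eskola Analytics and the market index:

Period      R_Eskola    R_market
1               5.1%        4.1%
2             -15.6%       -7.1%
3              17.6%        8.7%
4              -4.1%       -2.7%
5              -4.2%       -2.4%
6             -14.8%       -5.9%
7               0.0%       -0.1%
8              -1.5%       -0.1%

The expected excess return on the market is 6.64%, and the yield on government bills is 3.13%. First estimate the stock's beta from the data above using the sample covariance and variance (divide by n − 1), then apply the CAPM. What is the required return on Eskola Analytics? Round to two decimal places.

16.67%

Mean R_i = (5.1 − 15.6 + 17.6 − 4.1 − 4.2 − 14.8 + 0.0 − 1.5) / 8 = -2.1875%
Mean R_m = (4.1 − 7.1 + 8.7 − 2.7 − 2.4 − 5.9 − 0.1 − 0.1) / 8 = -0.6875%
Σ(R_i − R̄_i)(R_m − R̄_m) = 381.3788  ⇒  Cov = 381.3788 / 7 = 54.4827
Σ(R_m − R̄_m)² = 187.0088  ⇒  Var(R_m) = 187.0088 / 7 = 26.7155
β = Cov / Var(R_m) = 54.4827 / 26.7155 = 2.0394
E(R) = R_f + β × MRP = 3.13% + 2.0394 × 6.64% = 16.67%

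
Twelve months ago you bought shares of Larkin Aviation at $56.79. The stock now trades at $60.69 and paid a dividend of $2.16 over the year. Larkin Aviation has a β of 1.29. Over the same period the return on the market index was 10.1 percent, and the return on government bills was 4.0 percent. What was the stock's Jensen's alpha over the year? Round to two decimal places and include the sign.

Realised HPR = (P1 + D1 − P0) / P0 = (60.69 + 2.16 − 56.79) / 56.79 = 6.06 / 56.79 = 10.6709%
MRP = 10.1% − 4.0% = 6.10%
CAPM required = R_f + β·MRP = 4.0% + 1.29 × 6.1% = 11.8690%
α = realised − required = 10.6709% − 11.8690% = -1.20%

-1.20%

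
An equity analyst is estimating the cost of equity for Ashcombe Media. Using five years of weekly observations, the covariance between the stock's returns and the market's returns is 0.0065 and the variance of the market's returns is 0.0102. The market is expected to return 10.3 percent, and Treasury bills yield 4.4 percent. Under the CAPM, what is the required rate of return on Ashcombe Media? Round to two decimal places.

8.16%

β = Cov(R_i, R_m) / Var(R_m) = 0.0065 / 0.0102 = 0.6373
MRP = 10.3% − 4.4% = 5.90%
E(R) = R_f + β × MRP = 4.4% + 0.6373 × 5.9% = 8.16%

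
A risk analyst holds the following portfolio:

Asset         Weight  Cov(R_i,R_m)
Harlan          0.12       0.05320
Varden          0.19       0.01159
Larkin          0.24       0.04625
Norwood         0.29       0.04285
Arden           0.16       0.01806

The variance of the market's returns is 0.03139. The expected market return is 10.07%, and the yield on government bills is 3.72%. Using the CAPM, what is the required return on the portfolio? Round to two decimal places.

10.80%

β_Harlan = 0.05320 / 0.03139 = 1.6948
β_Varden = 0.01159 / 0.03139 = 0.3692
β_Larkin = 0.04625 / 0.03139 = 1.4734
β_Norwood = 0.04285 / 0.03139 = 1.3651
β_Arden = 0.01806 / 0.03139 = 0.5753
β_P = Σ w_i β_i = 0.12×1.6948 + 0.19×0.3692 + 0.24×1.4734 + 0.29×1.3651 + 0.16×0.5753 = 1.1151
MRP = 10.07% − 3.72% = 6.35%
E(R_P) = R_f + β_P × MRP = 3.72% + 1.1151 × 6.35% = 10.80%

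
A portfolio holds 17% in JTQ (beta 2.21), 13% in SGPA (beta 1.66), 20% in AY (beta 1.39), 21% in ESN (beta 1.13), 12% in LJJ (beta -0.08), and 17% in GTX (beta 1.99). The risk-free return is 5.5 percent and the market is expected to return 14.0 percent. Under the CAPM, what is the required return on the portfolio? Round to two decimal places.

17.70%

β_P = Σ w_i β_i = 0.17×2.21 + 0.13×1.66 + 0.20×1.39 + 0.21×1.13 + 0.12×-0.08 + 0.17×1.99 = 1.4355
MRP = 14.0% − 5.5% = 8.50%
E(R_P) = R_f + β_P × MRP = 5.5% + 1.4355 × 8.5% = 17.70%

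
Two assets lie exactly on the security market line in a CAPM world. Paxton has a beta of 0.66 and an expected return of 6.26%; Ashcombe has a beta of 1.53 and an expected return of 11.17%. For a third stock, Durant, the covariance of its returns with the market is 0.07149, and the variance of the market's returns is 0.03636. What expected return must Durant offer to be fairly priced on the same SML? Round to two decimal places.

13.63%

MRP = (11.17% − 6.26%) / (1.53 − 0.66) = 5.6437%
R_f = 6.26% − 0.66 × 5.6437% = 2.5352%
β_Durant = Cov / Var(R_m) = 0.07149 / 0.03636 = 1.9662
E(R_Durant) = R_f + β × MRP = 2.5352% + 1.9662 × 5.6437% = 13.63%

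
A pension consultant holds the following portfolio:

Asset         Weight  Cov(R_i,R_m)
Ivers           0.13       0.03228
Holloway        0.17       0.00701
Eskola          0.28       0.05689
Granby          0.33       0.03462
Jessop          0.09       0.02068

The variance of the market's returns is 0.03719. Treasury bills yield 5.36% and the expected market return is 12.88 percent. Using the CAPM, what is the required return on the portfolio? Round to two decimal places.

12.36%

β_Ivers = 0.03228 / 0.03719 = 0.8680
β_Holloway = 0.00701 / 0.03719 = 0.1885
β_Eskola = 0.05689 / 0.03719 = 1.5297
β_Granby = 0.03462 / 0.03719 = 0.9309
β_Jessop = 0.02068 / 0.03719 = 0.5561
β_P = Σ w_i β_i = 0.13×0.8680 + 0.17×0.1885 + 0.28×1.5297 + 0.33×0.9309 + 0.09×0.5561 = 0.9304
MRP = 12.88% − 5.36% = 7.52%
E(R_P) = R_f + β_P × MRP = 5.36% + 0.9304 × 7.52% = 12.36%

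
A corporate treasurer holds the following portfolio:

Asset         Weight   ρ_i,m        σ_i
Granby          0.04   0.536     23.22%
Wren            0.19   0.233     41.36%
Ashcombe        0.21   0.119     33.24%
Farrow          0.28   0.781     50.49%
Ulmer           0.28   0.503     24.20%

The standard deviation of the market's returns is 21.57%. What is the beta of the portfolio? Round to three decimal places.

β_Granby = 0.536 × 23.22% / 21.57% = 0.5770
β_Wren = 0.233 × 41.36% / 21.57% = 0.4468
β_Ashcombe = 0.119 × 33.24% / 21.57% = 0.1834
β_Farrow = 0.781 × 50.49% / 21.57% = 1.8281
β_Ulmer = 0.503 × 24.20% / 21.57% = 0.5643
β_P = Σ w_i β_i = 0.04×0.5770 + 0.19×0.4468 + 0.21×0.1834 + 0.28×1.8281 + 0.28×0.5643 = 0.8164

0.816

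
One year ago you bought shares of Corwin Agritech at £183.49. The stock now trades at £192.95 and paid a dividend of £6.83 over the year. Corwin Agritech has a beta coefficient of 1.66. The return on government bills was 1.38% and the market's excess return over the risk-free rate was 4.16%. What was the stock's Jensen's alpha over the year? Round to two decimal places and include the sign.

+0.59%

Realised HPR = (P1 + D1 − P0) / P0 = (192.95 + 6.83 − 183.49) / 183.49 = 16.29 / 183.49 = 8.8779%
CAPM required = R_f + β·MRP = 1.38% + 1.66 × 4.16% = 8.2856%
α = realised − required = 8.8779% − 8.2856% = +0.59%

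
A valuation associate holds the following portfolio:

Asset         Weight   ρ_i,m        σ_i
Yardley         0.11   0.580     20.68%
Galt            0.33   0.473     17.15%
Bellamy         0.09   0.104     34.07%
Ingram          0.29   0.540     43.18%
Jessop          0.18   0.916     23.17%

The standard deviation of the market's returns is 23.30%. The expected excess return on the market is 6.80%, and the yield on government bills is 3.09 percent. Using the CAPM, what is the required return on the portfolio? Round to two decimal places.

7.44%

β_Yardley = 0.580 × 20.68% / 23.30% = 0.5148
β_Galt = 0.473 × 17.15% / 23.30% = 0.3482
β_Bellamy = 0.104 × 34.07% / 23.30% = 0.1521
β_Ingram = 0.540 × 43.18% / 23.30% = 1.0007
β_Jessop = 0.916 × 23.17% / 23.30% = 0.9109
β_P = Σ w_i β_i = 0.11×0.5148 + 0.33×0.3482 + 0.09×0.1521 + 0.29×1.0007 + 0.18×0.9109 = 0.6394
E(R_P) = R_f + β_P × MRP = 3.09% + 0.6394 × 6.80% = 7.44%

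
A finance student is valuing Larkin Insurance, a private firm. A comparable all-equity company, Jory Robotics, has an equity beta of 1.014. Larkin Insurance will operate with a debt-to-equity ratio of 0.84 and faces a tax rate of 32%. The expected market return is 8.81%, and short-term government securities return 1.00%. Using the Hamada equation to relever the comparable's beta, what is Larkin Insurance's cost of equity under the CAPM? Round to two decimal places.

β_L = β_U × [1 + (1 − t)(D/E)] = 1.014 × [1 + (1 − 0.32) × 0.84]
    = 1.014 × [1 + 0.68 × 0.84] = 1.014 × 1.5712 = 1.5932
MRP = 8.81% − 1.00% = 7.81%
E(R) = R_f + β_L × MRP = 1.00% + 1.5932 × 7.81% = 13.44%

13.44%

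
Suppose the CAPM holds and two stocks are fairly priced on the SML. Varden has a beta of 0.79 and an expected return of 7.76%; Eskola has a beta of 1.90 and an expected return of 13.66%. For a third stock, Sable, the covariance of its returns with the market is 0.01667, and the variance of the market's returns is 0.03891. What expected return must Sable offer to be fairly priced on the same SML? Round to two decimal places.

MRP = (13.66% − 7.76%) / (1.90 − 0.79) = 5.3153%
R_f = 7.76% − 0.79 × 5.3153% = 3.5609%
β_Sable = Cov / Var(R_m) = 0.01667 / 0.03891 = 0.4284
E(R_Sable) = R_f + β × MRP = 3.5609% + 0.4284 × 5.3153% = 5.84%

5.84%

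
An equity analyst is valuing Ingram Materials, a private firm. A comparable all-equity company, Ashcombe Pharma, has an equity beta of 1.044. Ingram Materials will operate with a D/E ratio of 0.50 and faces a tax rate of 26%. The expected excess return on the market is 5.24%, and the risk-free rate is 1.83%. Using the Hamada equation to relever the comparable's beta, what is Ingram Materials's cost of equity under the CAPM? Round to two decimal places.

9.32%

β_L = β_U × [1 + (1 − t)(D/E)] = 1.044 × [1 + (1 − 0.26) × 0.50]
    = 1.044 × [1 + 0.74 × 0.50] = 1.044 × 1.3700 = 1.4303
E(R) = R_f + β_L × MRP = 1.83% + 1.4303 × 5.24% = 9.32%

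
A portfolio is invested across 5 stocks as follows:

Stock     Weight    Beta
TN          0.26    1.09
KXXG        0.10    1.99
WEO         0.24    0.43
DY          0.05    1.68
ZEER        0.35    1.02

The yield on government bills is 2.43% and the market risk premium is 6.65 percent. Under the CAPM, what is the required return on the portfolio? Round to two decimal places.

β_P = Σ w_i β_i = 0.26×1.09 + 0.10×1.99 + 0.24×0.43 + 0.05×1.68 + 0.35×1.02 = 1.0266
E(R_P) = R_f + β_P × MRP = 2.43% + 1.0266 × 6.65% = 9.26%

9.26%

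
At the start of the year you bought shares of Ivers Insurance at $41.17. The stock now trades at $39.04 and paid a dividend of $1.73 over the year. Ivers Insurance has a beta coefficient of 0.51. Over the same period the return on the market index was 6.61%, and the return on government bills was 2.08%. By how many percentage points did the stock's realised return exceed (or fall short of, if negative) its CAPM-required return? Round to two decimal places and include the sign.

Realised HPR = (P1 + D1 − P0) / P0 = (39.04 + 1.73 − 41.17) / 41.17 = -0.40 / 41.17 = -0.9716%
MRP = 6.61% − 2.08% = 4.53%
CAPM required = R_f + β·MRP = 2.08% + 0.51 × 4.53% = 4.3903%
α = realised − required = -0.9716% − 4.3903% = -5.36%

-5.36%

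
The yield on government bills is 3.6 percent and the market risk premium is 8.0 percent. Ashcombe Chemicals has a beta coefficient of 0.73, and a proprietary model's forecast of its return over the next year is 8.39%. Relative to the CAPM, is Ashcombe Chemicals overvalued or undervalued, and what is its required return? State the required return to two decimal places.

Required return = R_f + β·MRP = 3.6% + 0.73 × 8.0% = 9.44%
Forecast 8.39% < required 9.44% → the stock plots below the SML → overvalued.

Overvalued; required return 9.44%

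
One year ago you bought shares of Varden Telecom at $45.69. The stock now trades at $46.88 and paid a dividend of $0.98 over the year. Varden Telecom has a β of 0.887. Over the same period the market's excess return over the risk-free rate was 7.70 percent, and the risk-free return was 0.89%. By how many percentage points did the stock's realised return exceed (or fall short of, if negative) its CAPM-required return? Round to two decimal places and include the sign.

-2.97%

Realised HPR = (P1 + D1 − P0) / P0 = (46.88 + 0.98 − 45.69) / 45.69 = 2.17 / 45.69 = 4.7494%
CAPM required = R_f + β·MRP = 0.89% + 0.887 × 7.70% = 7.71990%
α = realised − required = 4.7494% − 7.71990% = -2.97%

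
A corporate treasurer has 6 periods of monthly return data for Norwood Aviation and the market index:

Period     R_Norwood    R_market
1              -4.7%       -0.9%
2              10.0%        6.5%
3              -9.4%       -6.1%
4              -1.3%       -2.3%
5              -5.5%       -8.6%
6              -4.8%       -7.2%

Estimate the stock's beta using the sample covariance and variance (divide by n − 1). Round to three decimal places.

Mean R_i = (-4.7 + 10.0 − 9.4 − 1.3 − 5.5 − 4.8) / 6 = -2.6167%
Mean R_m = (-0.9 + 6.5 − 6.1 − 2.3 − 8.6 − 7.2) / 6 = -3.1000%
Σ(R_i − R̄_i)(R_m − R̄_m) = 162.7500  ⇒  Cov = 162.7500 / 5 = 32.5500
Σ(R_m − R̄_m)² = 153.7000  ⇒  Var(R_m) = 153.7000 / 5 = 30.7400
β = Cov / Var(R_m) = 32.5500 / 30.7400 = 1.0589

1.059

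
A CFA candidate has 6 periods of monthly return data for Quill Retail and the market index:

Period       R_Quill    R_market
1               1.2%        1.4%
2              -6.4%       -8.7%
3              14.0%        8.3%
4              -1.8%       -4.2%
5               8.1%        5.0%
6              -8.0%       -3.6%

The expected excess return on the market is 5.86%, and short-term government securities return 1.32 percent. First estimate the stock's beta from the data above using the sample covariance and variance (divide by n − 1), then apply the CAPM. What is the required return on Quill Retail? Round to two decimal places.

Mean R_i = (1.2 − 6.4 + 14.0 − 1.8 + 8.1 − 8.0) / 6 = 1.1833%
Mean R_m = (1.4 − 8.7 + 8.3 − 4.2 + 5.0 − 3.6) / 6 = -0.3000%
Σ(R_i − R̄_i)(R_m − R̄_m) = 252.5500  ⇒  Cov = 252.5500 / 5 = 50.5100
Σ(R_m − R̄_m)² = 201.6000  ⇒  Var(R_m) = 201.6000 / 5 = 40.3200
β = Cov / Var(R_m) = 50.5100 / 40.3200 = 1.2527
E(R) = R_f + β × MRP = 1.32% + 1.2527 × 5.86% = 8.66%

8.66%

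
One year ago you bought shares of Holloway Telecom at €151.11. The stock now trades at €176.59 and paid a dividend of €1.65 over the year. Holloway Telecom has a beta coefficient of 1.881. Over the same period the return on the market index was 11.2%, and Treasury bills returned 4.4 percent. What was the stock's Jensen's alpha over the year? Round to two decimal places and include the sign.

+0.76%

Realised HPR = (P1 + D1 − P0) / P0 = (176.59 + 1.65 − 151.11) / 151.11 = 27.13 / 151.11 = 17.9538%
MRP = 11.2% − 4.4% = 6.80%
CAPM required = R_f + β·MRP = 4.4% + 1.881 × 6.8% = 17.1908%
α = realised − required = 17.9538% − 17.1908% = +0.76%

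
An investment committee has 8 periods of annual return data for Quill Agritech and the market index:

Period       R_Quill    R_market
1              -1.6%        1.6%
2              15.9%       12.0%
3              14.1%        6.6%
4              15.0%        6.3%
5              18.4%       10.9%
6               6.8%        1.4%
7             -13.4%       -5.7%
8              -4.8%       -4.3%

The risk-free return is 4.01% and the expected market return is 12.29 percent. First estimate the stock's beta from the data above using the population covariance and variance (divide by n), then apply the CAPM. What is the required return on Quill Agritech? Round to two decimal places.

17.95%

Mean R_i = (-1.6 + 15.9 + 14.1 + 15.0 + 18.4 + 6.8 − 13.4 − 4.8) / 8 = 6.3000%
Mean R_m = (1.6 + 12.0 + 6.6 + 6.3 + 10.9 + 1.4 − 5.7 − 4.3) / 8 = 3.6000%
Σ(R_i − R̄_i)(R_m − R̄_m) = 501.4600  ⇒  Cov = 501.4600 / 8 = 62.6825
Σ(R_m − R̄_m)² = 297.8800  ⇒  Var(R_m) = 297.8800 / 8 = 37.2350
β = Cov / Var(R_m) = 62.6825 / 37.2350 = 1.6834
MRP = 12.29% − 4.01% = 8.28%
E(R) = R_f + β × MRP = 4.01% + 1.6834 × 8.28% = 17.95%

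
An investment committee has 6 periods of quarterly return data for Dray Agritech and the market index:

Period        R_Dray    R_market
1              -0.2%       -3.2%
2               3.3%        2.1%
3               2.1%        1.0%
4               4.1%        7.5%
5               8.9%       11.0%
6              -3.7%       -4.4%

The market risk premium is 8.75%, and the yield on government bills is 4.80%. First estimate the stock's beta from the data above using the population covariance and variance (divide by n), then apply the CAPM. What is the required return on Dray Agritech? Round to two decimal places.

Mean R_i = (-0.2 + 3.3 + 2.1 + 4.1 + 8.9 − 3.7) / 6 = 2.4167%
Mean R_m = (-3.2 + 2.1 + 1.0 + 7.5 + 11.0 − 4.4) / 6 = 2.3333%
Σ(R_i − R̄_i)(R_m − R̄_m) = 120.7667  ⇒  Cov = 120.7667 / 6 = 20.1278
Σ(R_m − R̄_m)² = 179.5933  ⇒  Var(R_m) = 179.5933 / 6 = 29.9322
β = Cov / Var(R_m) = 20.1278 / 29.9322 = 0.6724
E(R) = R_f + β × MRP = 4.80% + 0.6724 × 8.75% = 10.68%

10.68%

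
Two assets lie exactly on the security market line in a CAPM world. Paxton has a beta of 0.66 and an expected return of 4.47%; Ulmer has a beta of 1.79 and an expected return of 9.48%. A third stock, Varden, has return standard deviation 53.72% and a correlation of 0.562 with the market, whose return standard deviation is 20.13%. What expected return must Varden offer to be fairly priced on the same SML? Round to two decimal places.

MRP = (9.48% − 4.47%) / (1.79 − 0.66) = 4.4336%
R_f = 4.47% − 0.66 × 4.4336% = 1.5438%
β_Varden = ρ·σ_i/σ_m = 0.562 × 53.72 / 20.13 = 1.4998
E(R_Varden) = R_f + β × MRP = 1.5438% + 1.4998 × 4.4336% = 8.19%

8.19%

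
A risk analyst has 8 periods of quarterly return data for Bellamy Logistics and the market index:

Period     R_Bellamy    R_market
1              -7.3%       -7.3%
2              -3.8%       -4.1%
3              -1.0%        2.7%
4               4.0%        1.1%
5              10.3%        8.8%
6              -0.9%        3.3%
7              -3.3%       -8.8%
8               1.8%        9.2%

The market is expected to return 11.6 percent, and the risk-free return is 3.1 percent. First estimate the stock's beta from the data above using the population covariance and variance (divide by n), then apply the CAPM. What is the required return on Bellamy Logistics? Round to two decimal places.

Mean R_i = (-7.3 − 3.8 − 1.0 + 4.0 + 10.3 − 0.9 − 3.3 + 1.8) / 8 = -0.0250%
Mean R_m = (-7.3 − 4.1 + 2.7 + 1.1 + 8.8 + 3.3 − 8.8 + 9.2) / 8 = 0.6125%
Σ(R_i − R̄_i)(R_m − R̄_m) = 203.9625  ⇒  Cov = 203.9625 / 8 = 25.4953
Σ(R_m − R̄_m)² = 326.0088  ⇒  Var(R_m) = 326.0088 / 8 = 40.7511
β = Cov / Var(R_m) = 25.4953 / 40.7511 = 0.6256
MRP = 11.6% − 3.1% = 8.50%
E(R) = R_f + β × MRP = 3.1% + 0.6256 × 8.5% = 8.42%

8.42%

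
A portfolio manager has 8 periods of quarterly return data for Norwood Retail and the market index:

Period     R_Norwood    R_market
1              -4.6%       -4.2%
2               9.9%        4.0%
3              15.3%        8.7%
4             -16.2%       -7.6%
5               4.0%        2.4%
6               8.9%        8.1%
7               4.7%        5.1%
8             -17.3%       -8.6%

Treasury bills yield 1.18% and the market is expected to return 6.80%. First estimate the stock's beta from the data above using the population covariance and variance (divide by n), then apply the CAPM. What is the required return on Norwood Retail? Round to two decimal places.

10.78%

Mean R_i = (-4.6 + 9.9 + 15.3 − 16.2 + 4.0 + 8.9 + 4.7 − 17.3) / 8 = 0.5875%
Mean R_m = (-4.2 + 4.0 + 8.7 − 7.6 + 2.4 + 8.1 + 5.1 − 8.6) / 8 = 0.9875%
Σ(R_i − R̄_i)(R_m − R̄_m) = 564.9488  ⇒  Cov = 564.9488 / 8 = 70.6186
Σ(R_m − R̄_m)² = 330.6288  ⇒  Var(R_m) = 330.6288 / 8 = 41.3286
β = Cov / Var(R_m) = 70.6186 / 41.3286 = 1.7087
MRP = 6.80% − 1.18% = 5.62%
E(R) = R_f + β × MRP = 1.18% + 1.7087 × 5.62% = 10.78%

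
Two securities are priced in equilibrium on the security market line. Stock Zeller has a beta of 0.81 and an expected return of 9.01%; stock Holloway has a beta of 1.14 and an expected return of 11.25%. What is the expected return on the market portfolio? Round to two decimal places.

10.30%

Both satisfy E(R) = R_f + β·MRP, so the slope of the SML is
MRP = (11.25% − 9.01%) / (1.14 − 0.81) = 2.24% / 0.33 = 6.7879%
R_f = E(R_Zeller) − β_Zeller·MRP = 9.01% − 0.81 × 6.7879% = 3.5118%
E(R_m) = R_f + MRP = 3.5118% + 6.7879% = 10.30%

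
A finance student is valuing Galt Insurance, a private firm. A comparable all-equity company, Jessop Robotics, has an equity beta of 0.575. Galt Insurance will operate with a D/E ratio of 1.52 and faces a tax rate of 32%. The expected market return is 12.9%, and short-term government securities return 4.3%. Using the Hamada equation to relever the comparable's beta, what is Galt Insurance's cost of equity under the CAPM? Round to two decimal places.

14.36%

β_L = β_U × [1 + (1 − t)(D/E)] = 0.575 × [1 + (1 − 0.32) × 1.52]
    = 0.575 × [1 + 0.68 × 1.52] = 0.575 × 2.0336 = 1.1693
MRP = 12.9% − 4.3% = 8.60%
E(R) = R_f + β_L × MRP = 4.3% + 1.1693 × 8.6% = 14.36%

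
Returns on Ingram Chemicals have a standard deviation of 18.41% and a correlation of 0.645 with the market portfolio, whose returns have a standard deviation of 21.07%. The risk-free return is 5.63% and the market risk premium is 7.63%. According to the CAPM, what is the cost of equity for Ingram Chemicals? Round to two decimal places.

9.93%

β = ρ × σ_i / σ_m = 0.645 × 18.41% / 21.07% = 0.5636
E(R) = 5.63% + 0.5636 × 7.63% = 9.93%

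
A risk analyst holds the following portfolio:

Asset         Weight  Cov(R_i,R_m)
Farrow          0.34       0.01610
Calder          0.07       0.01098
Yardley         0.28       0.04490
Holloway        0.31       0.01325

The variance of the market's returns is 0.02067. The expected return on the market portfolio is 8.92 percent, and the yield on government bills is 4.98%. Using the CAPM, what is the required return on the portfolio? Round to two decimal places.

β_Farrow = 0.01610 / 0.02067 = 0.7789
β_Calder = 0.01098 / 0.02067 = 0.5312
β_Yardley = 0.04490 / 0.02067 = 2.1722
β_Holloway = 0.01325 / 0.02067 = 0.6410
β_P = Σ w_i β_i = 0.34×0.7789 + 0.07×0.5312 + 0.28×2.1722 + 0.31×0.6410 = 1.1089
MRP = 8.92% − 4.98% = 3.94%
E(R_P) = R_f + β_P × MRP = 4.98% + 1.1089 × 3.94% = 9.35%

9.35%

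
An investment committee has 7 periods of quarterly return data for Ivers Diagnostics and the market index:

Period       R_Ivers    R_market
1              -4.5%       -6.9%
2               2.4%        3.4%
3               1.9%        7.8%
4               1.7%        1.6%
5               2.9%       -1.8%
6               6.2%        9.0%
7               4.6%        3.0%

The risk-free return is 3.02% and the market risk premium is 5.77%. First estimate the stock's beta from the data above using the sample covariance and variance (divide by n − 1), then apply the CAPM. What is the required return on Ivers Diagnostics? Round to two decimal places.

5.80%

Mean R_i = (-4.5 + 2.4 + 1.9 + 1.7 + 2.9 + 6.2 + 4.6) / 7 = 2.1714%
Mean R_m = (-6.9 + 3.4 + 7.8 + 1.6 − 1.8 + 9.0 + 3.0) / 7 = 2.3000%
Σ(R_i − R̄_i)(R_m − R̄_m) = 86.1700  ⇒  Cov = 86.1700 / 6 = 14.3617
Σ(R_m − R̄_m)² = 178.7800  ⇒  Var(R_m) = 178.7800 / 6 = 29.7967
β = Cov / Var(R_m) = 14.3617 / 29.7967 = 0.4820
E(R) = R_f + β × MRP = 3.02% + 0.4820 × 5.77% = 5.80%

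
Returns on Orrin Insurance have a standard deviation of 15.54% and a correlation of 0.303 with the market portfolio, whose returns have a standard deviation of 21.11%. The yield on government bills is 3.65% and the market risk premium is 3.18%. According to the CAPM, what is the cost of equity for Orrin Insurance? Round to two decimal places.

β = ρ × σ_i / σ_m = 0.303 × 15.54% / 21.11% = 0.2231
E(R) = 3.65% + 0.2231 × 3.18% = 4.36%

4.36%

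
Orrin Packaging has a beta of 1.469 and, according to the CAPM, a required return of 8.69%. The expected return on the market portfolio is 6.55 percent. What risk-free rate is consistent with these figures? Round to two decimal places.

1.99%

E(R) = R_f + β(E(R_m) − R_f) = R_f(1 − β) + β·E(R_m)
8.69% = R_f × (1 − 1.469) + 1.469 × 6.55%
8.69% = R_f × -0.469 + 9.62195%
R_f = (8.69% − 9.62195%) / -0.469 = 1.99%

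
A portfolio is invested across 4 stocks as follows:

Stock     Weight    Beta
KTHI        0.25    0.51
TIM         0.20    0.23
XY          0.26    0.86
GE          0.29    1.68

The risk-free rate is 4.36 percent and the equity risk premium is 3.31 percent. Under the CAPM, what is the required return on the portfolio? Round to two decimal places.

β_P = Σ w_i β_i = 0.25×0.51 + 0.20×0.23 + 0.26×0.86 + 0.29×1.68 = 0.8843
E(R_P) = R_f + β_P × MRP = 4.36% + 0.8843 × 3.31% = 7.29%

7.29%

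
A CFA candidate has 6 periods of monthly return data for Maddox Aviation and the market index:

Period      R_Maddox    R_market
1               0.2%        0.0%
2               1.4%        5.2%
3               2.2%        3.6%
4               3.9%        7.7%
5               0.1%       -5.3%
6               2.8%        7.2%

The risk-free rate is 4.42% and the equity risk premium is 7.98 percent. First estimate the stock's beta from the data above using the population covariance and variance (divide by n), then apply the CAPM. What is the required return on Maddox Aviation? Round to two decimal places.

Mean R_i = (0.2 + 1.4 + 2.2 + 3.9 + 0.1 + 2.8) / 6 = 1.7667%
Mean R_m = (0.0 + 5.2 + 3.6 + 7.7 − 5.3 + 7.2) / 6 = 3.0667%
Σ(R_i − R̄_i)(R_m − R̄_m) = 32.3533  ⇒  Cov = 32.3533 / 6 = 5.3922
Σ(R_m − R̄_m)² = 122.7933  ⇒  Var(R_m) = 122.7933 / 6 = 20.4656
β = Cov / Var(R_m) = 5.3922 / 20.4656 = 0.2635
E(R) = R_f + β × MRP = 4.42% + 0.2635 × 7.98% = 6.52%

6.52%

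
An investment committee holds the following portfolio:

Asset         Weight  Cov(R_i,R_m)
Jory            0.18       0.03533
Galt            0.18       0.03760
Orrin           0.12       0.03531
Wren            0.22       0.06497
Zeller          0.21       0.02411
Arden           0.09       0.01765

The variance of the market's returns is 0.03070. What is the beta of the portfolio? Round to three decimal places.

1.248

β_Jory = 0.03533 / 0.03070 = 1.1508
β_Galt = 0.03760 / 0.03070 = 1.2248
β_Orrin = 0.03531 / 0.03070 = 1.1502
β_Wren = 0.06497 / 0.03070 = 2.1163
β_Zeller = 0.02411 / 0.03070 = 0.7853
β_Arden = 0.01765 / 0.03070 = 0.5749
β_P = Σ w_i β_i = 0.18×1.1508 + 0.18×1.2248 + 0.12×1.1502 + 0.22×2.1163 + 0.21×0.7853 + 0.09×0.5749 = 1.2479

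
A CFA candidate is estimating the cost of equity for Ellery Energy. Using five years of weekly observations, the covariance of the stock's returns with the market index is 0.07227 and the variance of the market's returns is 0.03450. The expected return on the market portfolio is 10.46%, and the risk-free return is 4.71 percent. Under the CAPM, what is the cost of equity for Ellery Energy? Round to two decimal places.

β = Cov(R_i, R_m) / Var(R_m) = 0.07227 / 0.03450 = 2.0948
MRP = 10.46% − 4.71% = 5.75%
E(R) = R_f + β × MRP = 4.71% + 2.0948 × 5.75% = 16.76%

16.76%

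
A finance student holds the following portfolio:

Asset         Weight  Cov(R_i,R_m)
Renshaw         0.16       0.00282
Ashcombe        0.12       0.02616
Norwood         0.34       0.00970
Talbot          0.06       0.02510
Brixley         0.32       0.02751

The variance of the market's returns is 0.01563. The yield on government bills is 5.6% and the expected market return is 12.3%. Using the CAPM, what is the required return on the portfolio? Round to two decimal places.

β_Renshaw = 0.00282 / 0.01563 = 0.1804
β_Ashcombe = 0.02616 / 0.01563 = 1.6737
β_Norwood = 0.00970 / 0.01563 = 0.6206
β_Talbot = 0.02510 / 0.01563 = 1.6059
β_Brixley = 0.02751 / 0.01563 = 1.7601
β_P = Σ w_i β_i = 0.16×0.1804 + 0.12×1.6737 + 0.34×0.6206 + 0.06×1.6059 + 0.32×1.7601 = 1.1003
MRP = 12.3% − 5.6% = 6.70%
E(R_P) = R_f + β_P × MRP = 5.6% + 1.1003 × 6.7% = 12.97%

12.97%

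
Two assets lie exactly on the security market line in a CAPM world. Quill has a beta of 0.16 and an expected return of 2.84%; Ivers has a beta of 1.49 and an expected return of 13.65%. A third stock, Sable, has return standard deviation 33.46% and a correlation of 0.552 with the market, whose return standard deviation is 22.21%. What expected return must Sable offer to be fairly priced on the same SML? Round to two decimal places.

8.30%

MRP = (13.65% − 2.84%) / (1.49 − 0.16) = 8.1278%
R_f = 2.84% − 0.16 × 8.1278% = 1.5396%
β_Sable = ρ·σ_i/σ_m = 0.552 × 33.46 / 22.21 = 0.8316
E(R_Sable) = R_f + β × MRP = 1.5396% + 0.8316 × 8.1278% = 8.30%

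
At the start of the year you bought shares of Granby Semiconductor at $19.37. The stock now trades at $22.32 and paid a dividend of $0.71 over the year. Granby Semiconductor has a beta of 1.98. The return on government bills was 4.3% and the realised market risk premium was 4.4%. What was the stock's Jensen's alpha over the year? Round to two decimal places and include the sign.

+5.88%

Realised HPR = (P1 + D1 − P0) / P0 = (22.32 + 0.71 − 19.37) / 19.37 = 3.66 / 19.37 = 18.8952%
CAPM required = R_f + β·MRP = 4.3% + 1.98 × 4.4% = 13.0120%
α = realised − required = 18.8952% − 13.0120% = +5.88%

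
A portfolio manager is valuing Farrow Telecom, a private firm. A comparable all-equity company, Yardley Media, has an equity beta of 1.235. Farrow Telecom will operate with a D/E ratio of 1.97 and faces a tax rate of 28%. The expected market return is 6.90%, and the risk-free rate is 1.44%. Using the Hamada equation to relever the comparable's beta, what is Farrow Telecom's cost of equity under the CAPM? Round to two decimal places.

β_L = β_U × [1 + (1 − t)(D/E)] = 1.235 × [1 + (1 − 0.28) × 1.97]
    = 1.235 × [1 + 0.72 × 1.97] = 1.235 × 2.4184 = 2.9867
MRP = 6.90% − 1.44% = 5.46%
E(R) = R_f + β_L × MRP = 1.44% + 2.9867 × 5.46% = 17.75%

17.75%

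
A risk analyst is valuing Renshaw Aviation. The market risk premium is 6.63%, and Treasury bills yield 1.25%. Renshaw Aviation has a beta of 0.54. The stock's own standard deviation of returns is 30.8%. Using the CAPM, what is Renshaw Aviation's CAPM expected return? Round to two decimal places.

E(R) = R_f + β × MRP = 1.25% + 0.54 × 6.63% = 4.83%

4.83%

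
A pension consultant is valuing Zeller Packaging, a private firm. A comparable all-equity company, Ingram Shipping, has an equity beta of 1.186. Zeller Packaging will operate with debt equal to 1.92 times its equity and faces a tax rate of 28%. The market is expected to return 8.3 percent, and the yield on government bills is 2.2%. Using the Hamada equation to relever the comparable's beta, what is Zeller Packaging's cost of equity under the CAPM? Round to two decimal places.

β_L = β_U × [1 + (1 − t)(D/E)] = 1.186 × [1 + (1 − 0.28) × 1.92]
    = 1.186 × [1 + 0.72 × 1.92] = 1.186 × 2.3824 = 2.8255
MRP = 8.3% − 2.2% = 6.10%
E(R) = R_f + β_L × MRP = 2.2% + 2.8255 × 6.1% = 19.44%

19.44%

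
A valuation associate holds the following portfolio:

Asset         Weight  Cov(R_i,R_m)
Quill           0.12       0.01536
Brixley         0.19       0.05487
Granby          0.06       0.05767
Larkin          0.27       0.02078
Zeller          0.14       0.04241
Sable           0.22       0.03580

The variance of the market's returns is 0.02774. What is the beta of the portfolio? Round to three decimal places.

β_Quill = 0.01536 / 0.02774 = 0.5537
β_Brixley = 0.05487 / 0.02774 = 1.9780
β_Granby = 0.05767 / 0.02774 = 2.0789
β_Larkin = 0.02078 / 0.02774 = 0.7491
β_Zeller = 0.04241 / 0.02774 = 1.5288
β_Sable = 0.03580 / 0.02774 = 1.2906
β_P = Σ w_i β_i = 0.12×0.5537 + 0.19×1.9780 + 0.06×2.0789 + 0.27×0.7491 + 0.14×1.5288 + 0.22×1.2906 = 1.2672

1.267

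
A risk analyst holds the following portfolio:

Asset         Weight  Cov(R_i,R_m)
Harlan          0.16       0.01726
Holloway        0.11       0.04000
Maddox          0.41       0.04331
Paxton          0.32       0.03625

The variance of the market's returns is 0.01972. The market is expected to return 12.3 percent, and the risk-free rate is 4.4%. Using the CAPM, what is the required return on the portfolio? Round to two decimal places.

β_Harlan = 0.01726 / 0.01972 = 0.8753
β_Holloway = 0.04000 / 0.01972 = 2.0284
β_Maddox = 0.04331 / 0.01972 = 2.1962
β_Paxton = 0.03625 / 0.01972 = 1.8382
β_P = Σ w_i β_i = 0.16×0.8753 + 0.11×2.0284 + 0.41×2.1962 + 0.32×1.8382 = 1.8518
MRP = 12.3% − 4.4% = 7.90%
E(R_P) = R_f + β_P × MRP = 4.4% + 1.8518 × 7.9% = 19.03%

19.03%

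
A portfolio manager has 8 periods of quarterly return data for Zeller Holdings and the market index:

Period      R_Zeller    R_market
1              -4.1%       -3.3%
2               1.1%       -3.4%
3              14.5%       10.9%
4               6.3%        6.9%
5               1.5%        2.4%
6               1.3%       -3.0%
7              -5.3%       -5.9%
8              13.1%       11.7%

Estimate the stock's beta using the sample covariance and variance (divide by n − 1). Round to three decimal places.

0.987

Mean R_i = (-4.1 + 1.1 + 14.5 + 6.3 + 1.5 + 1.3 − 5.3 + 13.1) / 8 = 3.5500%
Mean R_m = (-3.3 − 3.4 + 10.9 + 6.9 + 2.4 − 3.0 − 5.9 + 11.7) / 8 = 2.0375%
Σ(R_i − R̄_i)(R_m − R̄_m) = 337.6850  ⇒  Cov = 337.6850 / 7 = 48.2407
Σ(R_m − R̄_m)² = 342.1188  ⇒  Var(R_m) = 342.1188 / 7 = 48.8741
β = Cov / Var(R_m) = 48.2407 / 48.8741 = 0.9870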